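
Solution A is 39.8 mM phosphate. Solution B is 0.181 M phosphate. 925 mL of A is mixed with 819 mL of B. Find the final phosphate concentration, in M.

0.106 M

C_B = 0.181 M = 181 mM.
C_mix = (C_A·V_A + C_B·V_B)/(V_A + V_B) = (39.8×925 + 181×819) / 1744 = 106 mM = 0.106 M.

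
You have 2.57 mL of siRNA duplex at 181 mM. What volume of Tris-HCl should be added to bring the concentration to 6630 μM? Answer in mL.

67.6 mL

6630 μM = 6.63 mM.
V₂ = C₁V₁/C₂ = 181 × 2.57 / 6.63 = 70.2 mL.
Diluent to add = V₂ − V₁ = 70.2 − 2.57 = 67.6 mL.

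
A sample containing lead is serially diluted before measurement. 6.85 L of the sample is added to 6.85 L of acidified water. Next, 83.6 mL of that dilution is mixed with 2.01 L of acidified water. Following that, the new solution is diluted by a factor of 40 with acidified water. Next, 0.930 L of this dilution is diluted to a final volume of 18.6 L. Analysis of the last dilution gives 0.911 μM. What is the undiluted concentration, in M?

0.0365 M

Overall dilution factor = 2 × 25.04 × 40 × 20 = 4.01 × 10⁴.
Original = 0.911 μM × 4.01 × 10⁴ = 3.65 × 10⁴ μM = 0.0365 M.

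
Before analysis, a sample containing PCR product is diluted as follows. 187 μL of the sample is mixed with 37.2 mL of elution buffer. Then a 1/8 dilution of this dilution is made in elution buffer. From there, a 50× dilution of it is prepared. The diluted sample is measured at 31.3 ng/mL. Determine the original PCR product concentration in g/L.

Overall dilution factor = 199.9 × 8 × 50 = 8.00 × 10⁴.
Original = 31.3 ng/mL × 8.00 × 10⁴ = 2.50 × 10⁶ ng/mL = 2.50 g/L.

2.50 g/L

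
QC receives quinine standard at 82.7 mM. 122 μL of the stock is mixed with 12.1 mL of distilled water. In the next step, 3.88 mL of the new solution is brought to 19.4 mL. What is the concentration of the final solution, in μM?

Overall dilution factor = 100.2 × 5 = 501.
82.7 mM / 501 = 0.165 mM = 165 μM.

165 μM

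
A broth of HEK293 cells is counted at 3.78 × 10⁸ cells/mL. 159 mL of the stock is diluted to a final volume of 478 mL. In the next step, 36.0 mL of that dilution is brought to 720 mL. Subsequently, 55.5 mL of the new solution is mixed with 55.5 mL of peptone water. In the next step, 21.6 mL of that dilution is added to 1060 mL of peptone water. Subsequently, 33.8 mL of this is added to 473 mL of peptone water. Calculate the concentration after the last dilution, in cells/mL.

4190 cells/mL

Overall dilution factor = 3.006 × 20 × 2 × 50.07 × 14.99 = 9.03 × 10⁴.
3.78 × 10⁸ cells/mL / 9.03 × 10⁴ = 4190 cells/mL.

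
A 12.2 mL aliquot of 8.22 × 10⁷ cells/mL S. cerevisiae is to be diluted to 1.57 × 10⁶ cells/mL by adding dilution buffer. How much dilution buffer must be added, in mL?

627 mL

V₂ = C₁V₁/C₂ = 8.22 × 10⁷ × 12.2 / 1.57 × 10⁶ = 639 mL.
Diluent to add = V₂ − V₁ = 639 − 12.2 = 627 mL.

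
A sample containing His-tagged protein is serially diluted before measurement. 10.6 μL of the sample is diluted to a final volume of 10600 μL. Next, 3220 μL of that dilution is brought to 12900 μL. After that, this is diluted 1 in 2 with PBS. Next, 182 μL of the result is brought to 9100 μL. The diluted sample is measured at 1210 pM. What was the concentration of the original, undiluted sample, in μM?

485 μM

Overall dilution factor = 1000 × 4.006 × 2 × 50 = 4.01 × 10⁵.
Original = 1210 pM × 4.01 × 10⁵ = 4.85 × 10⁸ pM = 485 μM.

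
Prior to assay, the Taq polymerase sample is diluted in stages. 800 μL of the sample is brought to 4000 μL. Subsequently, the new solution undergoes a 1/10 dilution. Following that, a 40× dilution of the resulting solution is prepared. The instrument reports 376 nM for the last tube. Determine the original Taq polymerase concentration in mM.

0.752 mM

Overall dilution factor = 5 × 10 × 40 = 2000.
Original = 376 nM × 2000 = 7.52 × 10⁵ nM = 0.752 mM.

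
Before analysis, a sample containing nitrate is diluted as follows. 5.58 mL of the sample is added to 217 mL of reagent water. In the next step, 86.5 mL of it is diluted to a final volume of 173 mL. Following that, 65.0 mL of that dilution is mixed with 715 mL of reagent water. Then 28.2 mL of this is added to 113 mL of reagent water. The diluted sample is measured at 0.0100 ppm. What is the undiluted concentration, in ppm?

47.9 ppm

Overall dilution factor = 39.89 × 2 × 12 × 5.007 = 4793.
Original = 0.0100 ppm × 4793 = 47.9 ppm.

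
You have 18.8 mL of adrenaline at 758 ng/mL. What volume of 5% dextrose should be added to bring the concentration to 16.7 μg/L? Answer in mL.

16.7 μg/L = 16.7 ng/mL.
V₂ = C₁V₁/C₂ = 758 × 18.8 / 16.7 = 853 mL.
Diluent to add = V₂ − V₁ = 853 − 18.8 = 835 mL.

835 mL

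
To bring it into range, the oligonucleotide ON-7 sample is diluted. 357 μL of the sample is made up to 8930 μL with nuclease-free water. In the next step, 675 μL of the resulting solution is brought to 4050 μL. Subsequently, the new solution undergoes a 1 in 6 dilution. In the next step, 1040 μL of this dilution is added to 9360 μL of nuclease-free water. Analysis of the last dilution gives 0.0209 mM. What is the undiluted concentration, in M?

Overall dilution factor = 25.01 × 6 × 6 × 10 = 9005.
Original = 0.0209 mM × 9005 = 188 mM = 0.188 M.

0.188 M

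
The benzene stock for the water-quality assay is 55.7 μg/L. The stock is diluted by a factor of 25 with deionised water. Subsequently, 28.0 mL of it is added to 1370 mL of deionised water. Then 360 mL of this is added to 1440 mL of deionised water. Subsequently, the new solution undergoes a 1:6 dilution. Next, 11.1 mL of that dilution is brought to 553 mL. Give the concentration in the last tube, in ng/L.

Overall dilution factor = 25 × 49.93 × 5 × 6 × 49.82 = 1.87 × 10⁶.
55.7 μg/L / 1.87 × 10⁶ = 2.99 × 10⁻⁵ μg/L = 0.0299 ng/L.

0.0299 ng/L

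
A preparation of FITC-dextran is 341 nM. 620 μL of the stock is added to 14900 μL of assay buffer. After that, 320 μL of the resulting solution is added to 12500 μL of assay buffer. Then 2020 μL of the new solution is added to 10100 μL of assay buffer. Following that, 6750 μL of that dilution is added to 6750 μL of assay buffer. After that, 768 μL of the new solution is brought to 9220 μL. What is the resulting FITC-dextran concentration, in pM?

Overall dilution factor = 25.03 × 40.06 × 6 × 2 × 12.01 = 1.44 × 10⁵.
341 nM / 1.44 × 10⁵ = 2.36 × 10⁻³ nM = 2.36 pM.

2.36 pM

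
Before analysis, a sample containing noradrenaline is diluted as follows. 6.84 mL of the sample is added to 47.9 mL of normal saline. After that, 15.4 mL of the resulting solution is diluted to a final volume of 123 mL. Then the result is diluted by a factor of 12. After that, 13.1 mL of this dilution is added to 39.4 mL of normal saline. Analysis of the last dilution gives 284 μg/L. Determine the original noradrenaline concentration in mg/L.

Overall dilution factor = 8.003 × 7.987 × 12 × 4.008 = 3074.
Original = 284 μg/L × 3074 = 8.73 × 10⁵ μg/L = 873 mg/L.

873 mg/L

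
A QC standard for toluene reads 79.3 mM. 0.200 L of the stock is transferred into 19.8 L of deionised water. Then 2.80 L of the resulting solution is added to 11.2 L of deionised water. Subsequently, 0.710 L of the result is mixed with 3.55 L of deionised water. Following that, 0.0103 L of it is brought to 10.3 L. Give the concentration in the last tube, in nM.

Overall dilution factor = 100 × 5 × 6 × 1000 = 3.00 × 10⁶.
79.3 mM / 3.00 × 10⁶ = 2.64 × 10⁻⁵ mM = 26.4 nM.

26.4 nM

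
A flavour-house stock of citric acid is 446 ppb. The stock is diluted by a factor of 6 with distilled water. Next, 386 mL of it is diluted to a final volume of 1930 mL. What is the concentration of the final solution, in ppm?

0.0149 ppm

Overall dilution factor = 6 × 5 = 30.0.
446 ppb / 30.0 = 14.9 ppb = 0.0149 ppm.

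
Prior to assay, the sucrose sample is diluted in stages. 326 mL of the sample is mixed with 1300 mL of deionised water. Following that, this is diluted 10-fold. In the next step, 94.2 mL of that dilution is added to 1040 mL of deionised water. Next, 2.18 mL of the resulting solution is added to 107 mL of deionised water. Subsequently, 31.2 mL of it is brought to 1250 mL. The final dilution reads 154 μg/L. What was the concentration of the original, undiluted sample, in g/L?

Overall dilution factor = 4.988 × 10 × 12.04 × 50.08 × 40.06 = 1.20 × 10⁶.
Original = 154 μg/L × 1.20 × 10⁶ = 1.86 × 10⁸ μg/L = 186 g/L.

186 g/L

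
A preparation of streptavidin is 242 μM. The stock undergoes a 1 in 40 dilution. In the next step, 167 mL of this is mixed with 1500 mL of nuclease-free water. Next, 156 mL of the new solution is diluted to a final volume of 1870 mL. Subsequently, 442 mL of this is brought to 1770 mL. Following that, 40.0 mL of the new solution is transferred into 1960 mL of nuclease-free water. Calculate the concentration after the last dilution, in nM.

0.253 nM

Overall dilution factor = 40 × 9.982 × 11.99 × 4.005 × 50 = 9.58 × 10⁵.
242 μM / 9.58 × 10⁵ = 2.53 × 10⁻⁴ μM = 0.253 nM.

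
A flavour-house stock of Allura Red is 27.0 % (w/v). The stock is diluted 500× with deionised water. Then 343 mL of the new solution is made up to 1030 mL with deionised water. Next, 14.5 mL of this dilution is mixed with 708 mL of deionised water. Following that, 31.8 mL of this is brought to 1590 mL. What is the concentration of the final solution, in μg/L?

72.2 μg/L

Overall dilution factor = 500 × 3.003 × 49.83 × 50 = 3.74 × 10⁶.
27.0 % (w/v) / 3.74 × 10⁶ = 7.22 × 10⁻⁶ % (w/v) = 72.2 μg/L.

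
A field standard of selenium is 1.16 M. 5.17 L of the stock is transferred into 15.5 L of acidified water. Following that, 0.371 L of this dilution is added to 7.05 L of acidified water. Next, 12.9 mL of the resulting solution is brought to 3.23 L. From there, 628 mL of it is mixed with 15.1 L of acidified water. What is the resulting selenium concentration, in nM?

2310 nM

Overall dilution factor = 3.998 × 20.00 × 250.4 × 25.04 = 5.01 × 10⁵.
1.16 M / 5.01 × 10⁵ = 2.31 × 10⁻⁶ M = 2310 nM.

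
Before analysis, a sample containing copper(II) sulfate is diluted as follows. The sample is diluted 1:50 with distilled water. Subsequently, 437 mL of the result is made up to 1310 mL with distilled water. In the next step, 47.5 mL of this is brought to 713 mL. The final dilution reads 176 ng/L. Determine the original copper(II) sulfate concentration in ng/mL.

Overall dilution factor = 50 × 2.998 × 15.01 = 2250.
Original = 176 ng/L × 2250 = 3.96 × 10⁵ ng/L = 396 ng/mL.

396 ng/mL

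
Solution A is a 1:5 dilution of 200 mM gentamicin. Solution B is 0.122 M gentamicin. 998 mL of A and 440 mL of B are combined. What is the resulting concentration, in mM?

65.1 mM

C_A = 200 mM / 5 = 40.0 mM.
C_B = 0.122 M = 122 mM.
C_mix = (C_A·V_A + C_B·V_B)/(V_A + V_B) = (40.0×998 + 122×440) / 1438 = 65.1 mM.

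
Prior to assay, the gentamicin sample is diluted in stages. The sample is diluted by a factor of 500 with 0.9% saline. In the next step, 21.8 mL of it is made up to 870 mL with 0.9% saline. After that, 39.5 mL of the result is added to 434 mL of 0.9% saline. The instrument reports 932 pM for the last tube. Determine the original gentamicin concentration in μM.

223 μM

Overall dilution factor = 500 × 39.91 × 11.99 = 2.39 × 10⁵.
Original = 932 pM × 2.39 × 10⁵ = 2.23 × 10⁸ pM = 223 μM.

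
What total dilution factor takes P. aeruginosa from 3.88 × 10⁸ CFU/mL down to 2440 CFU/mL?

Factor = C₀/C_target = 3.88 × 10⁸ CFU/mL / 2440 CFU/mL = 1.59 × 10⁵.

1.59 × 10⁵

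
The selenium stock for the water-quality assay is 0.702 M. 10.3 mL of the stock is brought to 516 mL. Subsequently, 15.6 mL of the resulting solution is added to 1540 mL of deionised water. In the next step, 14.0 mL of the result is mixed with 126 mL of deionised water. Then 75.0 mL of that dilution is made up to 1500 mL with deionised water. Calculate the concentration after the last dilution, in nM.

Overall dilution factor = 50.10 × 99.72 × 10 × 20 = 9.99 × 10⁵.
0.702 M / 9.99 × 10⁵ = 7.03 × 10⁻⁷ M = 703 nM.

703 nM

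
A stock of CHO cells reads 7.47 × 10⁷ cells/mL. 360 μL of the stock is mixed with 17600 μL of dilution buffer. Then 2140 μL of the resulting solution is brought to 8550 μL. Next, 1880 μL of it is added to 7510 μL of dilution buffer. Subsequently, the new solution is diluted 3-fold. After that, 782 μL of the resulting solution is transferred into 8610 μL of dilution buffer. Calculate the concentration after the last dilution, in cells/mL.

Overall dilution factor = 49.89 × 3.995 × 4.995 × 3 × 12.01 = 3.59 × 10⁴.
7.47 × 10⁷ cells/mL / 3.59 × 10⁴ = 2080 cells/mL.

2080 cells/mL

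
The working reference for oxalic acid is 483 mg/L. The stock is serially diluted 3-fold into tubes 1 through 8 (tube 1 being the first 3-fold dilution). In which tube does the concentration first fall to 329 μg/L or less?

Tube n has concentration 483 mg/L / 3ⁿ.
Need 3ⁿ ≥ 483 mg/L / 329 μg/L = 1468, so n ≥ 6.64.
First such tube: n = 7.

tube 7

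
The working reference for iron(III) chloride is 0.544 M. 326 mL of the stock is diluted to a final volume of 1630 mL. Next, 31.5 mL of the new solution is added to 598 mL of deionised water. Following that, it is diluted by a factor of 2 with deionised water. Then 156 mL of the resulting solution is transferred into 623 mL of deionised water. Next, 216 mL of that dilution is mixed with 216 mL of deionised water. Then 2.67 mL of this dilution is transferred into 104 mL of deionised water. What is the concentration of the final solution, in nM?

6820 nM

Overall dilution factor = 5 × 19.98 × 2 × 4.994 × 2 × 39.95 = 7.97 × 10⁴.
0.544 M / 7.97 × 10⁴ = 6.82 × 10⁻⁶ M = 6820 nM.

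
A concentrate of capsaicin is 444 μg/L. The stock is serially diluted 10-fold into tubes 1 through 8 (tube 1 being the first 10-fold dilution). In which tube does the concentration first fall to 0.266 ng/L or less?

Tube n has concentration 444 μg/L / 10ⁿ.
Need 10ⁿ ≥ 444 μg/L / 0.266 ng/L = 1.67 × 10⁶, so n ≥ 6.22.
First such tube: n = 7.

tube 7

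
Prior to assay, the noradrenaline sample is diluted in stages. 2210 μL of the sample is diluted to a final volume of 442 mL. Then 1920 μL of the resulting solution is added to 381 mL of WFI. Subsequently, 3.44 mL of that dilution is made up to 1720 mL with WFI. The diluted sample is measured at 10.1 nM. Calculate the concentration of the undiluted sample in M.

0.201 M

Overall dilution factor = 200 × 199.4 × 500 = 1.99 × 10⁷.
Original = 10.1 nM × 1.99 × 10⁷ = 2.01 × 10⁸ nM = 0.201 M.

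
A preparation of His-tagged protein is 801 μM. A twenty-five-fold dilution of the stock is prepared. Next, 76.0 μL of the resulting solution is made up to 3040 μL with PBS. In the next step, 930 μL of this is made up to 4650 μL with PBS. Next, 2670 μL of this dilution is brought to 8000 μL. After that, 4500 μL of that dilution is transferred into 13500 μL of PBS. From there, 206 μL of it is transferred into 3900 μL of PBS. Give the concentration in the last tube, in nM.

Overall dilution factor = 25 × 40 × 5 × 2.996 × 4 × 19.93 = 1.19 × 10⁶.
801 μM / 1.19 × 10⁶ = 6.71 × 10⁻⁴ μM = 0.671 nM.

0.671 nM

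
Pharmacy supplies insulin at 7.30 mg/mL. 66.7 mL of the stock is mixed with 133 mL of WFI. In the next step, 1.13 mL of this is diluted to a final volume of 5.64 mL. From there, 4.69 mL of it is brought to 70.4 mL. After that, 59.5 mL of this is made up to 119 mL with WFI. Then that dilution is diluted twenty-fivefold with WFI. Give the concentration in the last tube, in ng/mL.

Overall dilution factor = 2.994 × 4.991 × 15.01 × 2 × 25 = 1.12 × 10⁴.
7.30 mg/mL / 1.12 × 10⁴ = 6.51 × 10⁻⁴ mg/mL = 651 ng/mL.

651 ng/mL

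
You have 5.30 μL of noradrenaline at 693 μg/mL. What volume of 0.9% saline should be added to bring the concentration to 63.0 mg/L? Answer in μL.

63.0 mg/L = 63.0 μg/mL.
V₂ = C₁V₁/C₂ = 693 × 5.30 / 63.0 = 58.3 μL.
Diluent to add = V₂ − V₁ = 58.3 − 5.30 = 53.0 μL.

53.0 μL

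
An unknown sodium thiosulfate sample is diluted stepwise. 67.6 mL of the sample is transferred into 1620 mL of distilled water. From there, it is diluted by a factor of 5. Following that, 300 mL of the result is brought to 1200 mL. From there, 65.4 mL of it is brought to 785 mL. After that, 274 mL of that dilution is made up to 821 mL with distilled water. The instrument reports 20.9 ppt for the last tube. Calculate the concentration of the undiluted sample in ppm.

Overall dilution factor = 24.96 × 5 × 4 × 12.00 × 2.996 = 1.80 × 10⁴.
Original = 20.9 ppt × 1.80 × 10⁴ = 3.75 × 10⁵ ppt = 0.375 ppm.

0.375 ppm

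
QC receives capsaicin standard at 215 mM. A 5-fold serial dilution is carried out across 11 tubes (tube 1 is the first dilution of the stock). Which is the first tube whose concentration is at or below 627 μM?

tube 4

Tube n has concentration 215 mM / 5ⁿ.
Need 5ⁿ ≥ 215 mM / 627 μM = 343, so n ≥ 3.63.
First such tube: n = 4.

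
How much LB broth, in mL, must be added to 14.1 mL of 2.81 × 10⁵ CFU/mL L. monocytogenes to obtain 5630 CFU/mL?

690 mL

V₂ = C₁V₁/C₂ = 2.81 × 10⁵ × 14.1 / 5630 = 704 mL.
Diluent to add = V₂ − V₁ = 704 − 14.1 = 690 mL.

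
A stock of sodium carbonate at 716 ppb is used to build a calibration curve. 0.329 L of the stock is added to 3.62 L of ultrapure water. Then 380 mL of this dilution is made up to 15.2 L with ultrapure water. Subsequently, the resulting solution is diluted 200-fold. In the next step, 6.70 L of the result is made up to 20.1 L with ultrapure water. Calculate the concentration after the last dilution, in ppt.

2.49 ppt

Overall dilution factor = 12.00 × 40 × 200 × 3 = 2.88 × 10⁵.
716 ppb / 2.88 × 10⁵ = 2.49 × 10⁻³ ppb = 2.49 ppt.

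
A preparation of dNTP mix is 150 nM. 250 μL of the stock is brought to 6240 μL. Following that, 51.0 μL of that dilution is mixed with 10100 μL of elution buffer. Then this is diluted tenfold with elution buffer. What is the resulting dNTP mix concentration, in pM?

Overall dilution factor = 24.96 × 199.0 × 10 = 4.97 × 10⁴.
150 nM / 4.97 × 10⁴ = 3.02 × 10⁻³ nM = 3.02 pM.

3.02 pM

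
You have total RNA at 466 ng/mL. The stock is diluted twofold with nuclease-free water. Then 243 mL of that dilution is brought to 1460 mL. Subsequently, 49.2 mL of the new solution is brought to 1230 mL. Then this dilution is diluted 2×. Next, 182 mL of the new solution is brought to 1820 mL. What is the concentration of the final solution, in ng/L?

Overall dilution factor = 2 × 6.008 × 25 × 2 × 10 = 6008.
466 ng/mL / 6008 = 0.0776 ng/mL = 77.6 ng/L.

77.6 ng/L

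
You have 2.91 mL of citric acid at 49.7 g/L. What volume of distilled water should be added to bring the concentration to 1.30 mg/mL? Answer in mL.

108 mL

1.30 mg/mL = 1.30 g/L.
V₂ = C₁V₁/C₂ = 49.7 × 2.91 / 1.30 = 111 mL.
Diluent to add = V₂ − V₁ = 111 − 2.91 = 108 mL.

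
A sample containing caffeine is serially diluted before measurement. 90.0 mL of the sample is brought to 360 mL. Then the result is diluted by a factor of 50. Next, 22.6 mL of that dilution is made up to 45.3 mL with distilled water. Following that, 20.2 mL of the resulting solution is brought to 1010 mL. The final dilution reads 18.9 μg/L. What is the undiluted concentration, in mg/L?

379 mg/L

Overall dilution factor = 4 × 50 × 2.004 × 50 = 2.00 × 10⁴.
Original = 18.9 μg/L × 2.00 × 10⁴ = 3.79 × 10⁵ μg/L = 379 mg/L.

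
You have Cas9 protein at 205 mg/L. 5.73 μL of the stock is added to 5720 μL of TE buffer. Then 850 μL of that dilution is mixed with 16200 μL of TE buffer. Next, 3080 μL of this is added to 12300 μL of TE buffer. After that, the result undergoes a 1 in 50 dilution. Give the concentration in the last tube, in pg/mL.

Overall dilution factor = 999.3 × 20.06 × 4.994 × 50 = 5.00 × 10⁶.
205 mg/L / 5.00 × 10⁶ = 4.10 × 10⁻⁵ mg/L = 41.0 pg/mL.

41.0 pg/mL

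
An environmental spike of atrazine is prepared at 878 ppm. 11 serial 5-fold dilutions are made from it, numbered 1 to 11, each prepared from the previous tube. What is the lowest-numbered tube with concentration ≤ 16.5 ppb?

Tube n has concentration 878 ppm / 5ⁿ.
Need 5ⁿ ≥ 878 ppm / 16.5 ppb = 5.32 × 10⁴, so n ≥ 6.76.
First such tube: n = 7.

tube 7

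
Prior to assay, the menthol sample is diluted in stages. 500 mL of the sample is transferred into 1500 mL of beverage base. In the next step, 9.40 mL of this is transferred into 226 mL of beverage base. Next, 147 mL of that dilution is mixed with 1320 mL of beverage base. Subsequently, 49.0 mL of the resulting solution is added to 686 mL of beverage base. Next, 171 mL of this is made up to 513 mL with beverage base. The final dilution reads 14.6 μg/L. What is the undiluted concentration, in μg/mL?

Overall dilution factor = 4 × 25.04 × 9.980 × 15 × 3 = 4.50 × 10⁴.
Original = 14.6 μg/L × 4.50 × 10⁴ = 6.57 × 10⁵ μg/L = 657 μg/mL.

657 μg/mL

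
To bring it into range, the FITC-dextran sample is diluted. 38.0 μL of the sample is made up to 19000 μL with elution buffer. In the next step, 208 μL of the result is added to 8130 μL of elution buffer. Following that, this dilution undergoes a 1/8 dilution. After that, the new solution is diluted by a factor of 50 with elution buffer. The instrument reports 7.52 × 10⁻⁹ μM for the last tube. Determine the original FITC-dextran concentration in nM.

Overall dilution factor = 500 × 40.09 × 8 × 50 = 8.02 × 10⁶.
Original = 7.52 × 10⁻⁹ μM × 8.02 × 10⁶ = 0.0603 μM = 60.3 nM.

60.3 nM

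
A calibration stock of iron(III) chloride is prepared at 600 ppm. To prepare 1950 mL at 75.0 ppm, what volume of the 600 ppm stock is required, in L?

0.244 L

V₁ = C₂V₂/C₁ = 75.0 × 1950 / 600 = 244 mL = 0.244 L.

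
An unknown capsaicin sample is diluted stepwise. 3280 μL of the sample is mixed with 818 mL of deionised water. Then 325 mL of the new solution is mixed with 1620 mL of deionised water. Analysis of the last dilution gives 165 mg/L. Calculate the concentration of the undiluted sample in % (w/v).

24.7 % (w/v)

Overall dilution factor = 250.4 × 5.985 = 1498.
Original = 165 mg/L × 1498 = 2.47 × 10⁵ mg/L = 24.7 % (w/v).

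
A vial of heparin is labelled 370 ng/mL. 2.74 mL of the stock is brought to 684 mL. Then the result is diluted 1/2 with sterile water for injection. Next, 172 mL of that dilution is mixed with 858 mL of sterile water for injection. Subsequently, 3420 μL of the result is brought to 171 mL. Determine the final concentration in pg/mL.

2.48 pg/mL

Overall dilution factor = 249.6 × 2 × 5.988 × 50 = 1.49 × 10⁵.
370 ng/mL / 1.49 × 10⁵ = 2.48 × 10⁻³ ng/mL = 2.48 pg/mL.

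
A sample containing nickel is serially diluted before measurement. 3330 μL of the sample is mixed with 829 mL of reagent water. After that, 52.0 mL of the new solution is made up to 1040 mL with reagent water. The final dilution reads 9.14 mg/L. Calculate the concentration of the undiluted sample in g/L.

45.7 g/L

Overall dilution factor = 249.9 × 20 = 4999.
Original = 9.14 mg/L × 4999 = 4.57 × 10⁴ mg/L = 45.7 g/L.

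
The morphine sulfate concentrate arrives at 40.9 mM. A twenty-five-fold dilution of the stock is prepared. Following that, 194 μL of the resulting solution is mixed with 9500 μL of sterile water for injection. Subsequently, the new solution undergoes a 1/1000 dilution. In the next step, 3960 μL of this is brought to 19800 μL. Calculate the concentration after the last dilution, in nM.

6.55 nM

Overall dilution factor = 25 × 49.97 × 1000 × 5 = 6.25 × 10⁶.
40.9 mM / 6.25 × 10⁶ = 6.55 × 10⁻⁶ mM = 6.55 nM.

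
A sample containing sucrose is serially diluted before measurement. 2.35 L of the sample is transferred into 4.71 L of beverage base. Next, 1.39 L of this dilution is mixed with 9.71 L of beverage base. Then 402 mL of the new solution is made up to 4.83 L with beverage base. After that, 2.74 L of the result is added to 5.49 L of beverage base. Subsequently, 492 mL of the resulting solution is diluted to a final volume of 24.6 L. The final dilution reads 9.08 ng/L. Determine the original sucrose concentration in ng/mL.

Overall dilution factor = 3.004 × 7.986 × 12.01 × 3.004 × 50 = 4.33 × 10⁴.
Original = 9.08 ng/L × 4.33 × 10⁴ = 3.93 × 10⁵ ng/L = 393 ng/mL.

393 ng/mL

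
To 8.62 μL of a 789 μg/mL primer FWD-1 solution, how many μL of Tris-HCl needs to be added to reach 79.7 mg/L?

79.7 mg/L = 79.7 μg/mL.
V₂ = C₁V₁/C₂ = 789 × 8.62 / 79.7 = 85.3 μL.
Diluent to add = V₂ − V₁ = 85.3 − 8.62 = 76.7 μL.

76.7 μL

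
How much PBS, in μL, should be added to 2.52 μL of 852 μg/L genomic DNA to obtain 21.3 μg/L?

V₂ = C₁V₁/C₂ = 852 × 2.52 / 21.3 = 101 μL.
Diluent to add = V₂ − V₁ = 101 − 2.52 = 98.3 μL.

98.3 μL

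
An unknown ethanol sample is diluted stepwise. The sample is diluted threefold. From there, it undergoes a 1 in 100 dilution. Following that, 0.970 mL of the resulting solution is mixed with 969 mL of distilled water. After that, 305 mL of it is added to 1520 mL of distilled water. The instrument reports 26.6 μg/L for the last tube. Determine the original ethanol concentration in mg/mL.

Overall dilution factor = 3 × 100 × 1000.0 × 5.984 = 1.80 × 10⁶.
Original = 26.6 μg/L × 1.80 × 10⁶ = 4.77 × 10⁷ μg/L = 47.7 mg/mL.

47.7 mg/mL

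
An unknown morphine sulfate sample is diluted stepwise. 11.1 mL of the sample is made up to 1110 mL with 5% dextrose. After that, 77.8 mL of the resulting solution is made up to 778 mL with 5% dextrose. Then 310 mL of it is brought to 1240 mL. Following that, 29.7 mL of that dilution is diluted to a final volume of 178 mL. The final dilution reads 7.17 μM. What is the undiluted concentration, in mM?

Overall dilution factor = 100 × 10 × 4 × 5.993 = 2.40 × 10⁴.
Original = 7.17 μM × 2.40 × 10⁴ = 1.72 × 10⁵ μM = 172 mM.

172 mM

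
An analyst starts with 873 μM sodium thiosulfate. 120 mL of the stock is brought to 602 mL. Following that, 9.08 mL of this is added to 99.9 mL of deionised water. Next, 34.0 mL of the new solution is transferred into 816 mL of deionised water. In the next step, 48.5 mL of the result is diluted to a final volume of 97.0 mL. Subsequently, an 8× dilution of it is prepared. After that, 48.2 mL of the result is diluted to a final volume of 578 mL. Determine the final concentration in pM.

3020 pM

Overall dilution factor = 5.017 × 12.00 × 25 × 2 × 8 × 11.99 = 2.89 × 10⁵.
873 μM / 2.89 × 10⁵ = 3.02 × 10⁻³ μM = 3020 pM.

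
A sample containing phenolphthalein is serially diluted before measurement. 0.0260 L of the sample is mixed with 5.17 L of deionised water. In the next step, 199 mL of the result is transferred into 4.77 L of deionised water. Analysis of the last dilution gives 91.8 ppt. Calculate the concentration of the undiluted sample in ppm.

Overall dilution factor = 199.8 × 24.97 = 4990.
Original = 91.8 ppt × 4990 = 4.58 × 10⁵ ppt = 0.458 ppm.

0.458 ppm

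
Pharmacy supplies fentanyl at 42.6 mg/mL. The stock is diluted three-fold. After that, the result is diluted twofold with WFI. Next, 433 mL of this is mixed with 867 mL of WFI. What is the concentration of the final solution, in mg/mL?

Overall dilution factor = 3 × 2 × 3.002 = 18.0.
42.6 mg/mL / 18.0 = 2.36 mg/mL.

2.36 mg/mL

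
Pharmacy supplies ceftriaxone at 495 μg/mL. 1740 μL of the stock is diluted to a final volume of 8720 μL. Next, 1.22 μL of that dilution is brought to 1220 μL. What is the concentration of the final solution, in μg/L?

98.8 μg/L

Overall dilution factor = 5.011 × 1000 = 5011.
495 μg/mL / 5011 = 0.0988 μg/mL = 98.8 μg/L.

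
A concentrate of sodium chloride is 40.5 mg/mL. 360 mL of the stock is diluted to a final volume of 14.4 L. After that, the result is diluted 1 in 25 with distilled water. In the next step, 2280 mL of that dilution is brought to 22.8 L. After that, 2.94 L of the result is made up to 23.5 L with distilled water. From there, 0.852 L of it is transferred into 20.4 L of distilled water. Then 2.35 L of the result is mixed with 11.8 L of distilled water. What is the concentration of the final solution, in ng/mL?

Overall dilution factor = 40 × 25 × 10 × 7.993 × 24.94 × 6.021 = 1.20 × 10⁷.
40.5 mg/mL / 1.20 × 10⁷ = 3.37 × 10⁻⁶ mg/mL = 3.37 ng/mL.

3.37 ng/mL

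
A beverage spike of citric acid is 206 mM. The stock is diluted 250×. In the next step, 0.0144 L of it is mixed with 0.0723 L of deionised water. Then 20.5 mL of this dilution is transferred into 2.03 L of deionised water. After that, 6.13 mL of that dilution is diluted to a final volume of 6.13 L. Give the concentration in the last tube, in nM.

Overall dilution factor = 250 × 6.021 × 100.0 × 1000 = 1.51 × 10⁸.
206 mM / 1.51 × 10⁸ = 1.37 × 10⁻⁶ mM = 1.37 nM.

1.37 nM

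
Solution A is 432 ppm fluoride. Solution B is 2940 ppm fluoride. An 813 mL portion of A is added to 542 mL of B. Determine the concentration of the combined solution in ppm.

C_mix = (C_A·V_A + C_B·V_B)/(V_A + V_B) = (432×813 + 2940×542) / 1355 = 1435 ppm.

1440 ppm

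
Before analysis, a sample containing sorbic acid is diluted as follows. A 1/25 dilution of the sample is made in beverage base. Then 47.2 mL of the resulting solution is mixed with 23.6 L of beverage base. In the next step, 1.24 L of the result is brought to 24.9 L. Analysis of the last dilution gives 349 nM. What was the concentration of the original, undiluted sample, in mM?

Overall dilution factor = 25 × 501 × 20.08 = 2.52 × 10⁵.
Original = 349 nM × 2.52 × 10⁵ = 8.78 × 10⁷ nM = 87.8 mM.

87.8 mM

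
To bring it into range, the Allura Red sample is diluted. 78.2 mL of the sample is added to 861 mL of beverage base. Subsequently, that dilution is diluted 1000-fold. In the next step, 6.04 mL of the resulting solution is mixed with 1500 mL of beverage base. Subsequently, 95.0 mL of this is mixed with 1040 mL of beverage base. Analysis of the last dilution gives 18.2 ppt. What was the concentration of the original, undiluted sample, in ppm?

651 ppm

Overall dilution factor = 12.01 × 1000 × 249.3 × 11.95 = 3.58 × 10⁷.
Original = 18.2 ppt × 3.58 × 10⁷ = 6.51 × 10⁸ ppt = 651 ppm.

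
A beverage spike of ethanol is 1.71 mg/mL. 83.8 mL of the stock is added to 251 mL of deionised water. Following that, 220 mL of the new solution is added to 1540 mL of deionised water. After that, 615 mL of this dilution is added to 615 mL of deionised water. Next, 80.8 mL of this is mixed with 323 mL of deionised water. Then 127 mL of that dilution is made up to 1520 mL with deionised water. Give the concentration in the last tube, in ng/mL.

447 ng/mL

Overall dilution factor = 3.995 × 8 × 2 × 4.998 × 11.97 = 3823.
1.71 mg/mL / 3823 = 4.47 × 10⁻⁴ mg/mL = 447 ng/mL.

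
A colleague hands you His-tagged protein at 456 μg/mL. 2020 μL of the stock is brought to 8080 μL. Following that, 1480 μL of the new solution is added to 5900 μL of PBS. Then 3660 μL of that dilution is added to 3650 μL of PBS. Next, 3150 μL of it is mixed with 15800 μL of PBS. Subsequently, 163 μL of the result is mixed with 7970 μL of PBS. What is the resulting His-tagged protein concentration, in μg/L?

Overall dilution factor = 4 × 4.986 × 1.997 × 6.016 × 49.90 = 1.20 × 10⁴.
456 μg/mL / 1.20 × 10⁴ = 0.0381 μg/mL = 38.1 μg/L.

38.1 μg/L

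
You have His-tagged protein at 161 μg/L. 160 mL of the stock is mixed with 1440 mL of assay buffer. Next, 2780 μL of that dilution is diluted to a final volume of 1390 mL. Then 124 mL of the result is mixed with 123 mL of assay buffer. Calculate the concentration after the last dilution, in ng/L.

Overall dilution factor = 10 × 500 × 1.992 = 9960.
161 μg/L / 9960 = 0.0162 μg/L = 16.2 ng/L.

16.2 ng/L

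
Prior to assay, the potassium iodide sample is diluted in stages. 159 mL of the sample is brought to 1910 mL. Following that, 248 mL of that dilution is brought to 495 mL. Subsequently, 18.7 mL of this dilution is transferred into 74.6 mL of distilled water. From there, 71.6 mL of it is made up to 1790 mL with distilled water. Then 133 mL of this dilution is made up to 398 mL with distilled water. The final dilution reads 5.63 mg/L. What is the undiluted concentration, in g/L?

50.4 g/L

Overall dilution factor = 12.01 × 1.996 × 4.989 × 25 × 2.992 = 8950.
Original = 5.63 mg/L × 8950 = 5.04 × 10⁴ mg/L = 50.4 g/L.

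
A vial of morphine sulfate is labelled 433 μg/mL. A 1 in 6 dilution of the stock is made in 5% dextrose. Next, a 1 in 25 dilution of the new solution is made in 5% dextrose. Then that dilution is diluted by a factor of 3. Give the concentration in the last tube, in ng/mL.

Overall dilution factor = 6 × 25 × 3 = 450.
433 μg/mL / 450 = 0.962 μg/mL = 962 ng/mL.

962 ng/mL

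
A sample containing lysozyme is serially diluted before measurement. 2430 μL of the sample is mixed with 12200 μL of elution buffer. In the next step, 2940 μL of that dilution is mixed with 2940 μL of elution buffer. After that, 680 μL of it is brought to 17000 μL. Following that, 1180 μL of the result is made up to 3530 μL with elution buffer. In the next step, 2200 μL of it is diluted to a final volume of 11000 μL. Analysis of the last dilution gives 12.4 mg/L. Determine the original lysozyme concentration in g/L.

Overall dilution factor = 6.021 × 2 × 25 × 2.992 × 5 = 4503.
Original = 12.4 mg/L × 4503 = 5.58 × 10⁴ mg/L = 55.8 g/L.

55.8 g/L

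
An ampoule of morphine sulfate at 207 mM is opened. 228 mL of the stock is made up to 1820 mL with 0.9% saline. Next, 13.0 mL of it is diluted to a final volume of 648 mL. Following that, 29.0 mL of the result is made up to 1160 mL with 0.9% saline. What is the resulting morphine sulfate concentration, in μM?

Overall dilution factor = 7.982 × 49.85 × 40 = 1.59 × 10⁴.
207 mM / 1.59 × 10⁴ = 0.0130 mM = 13.0 μM.

13.0 μM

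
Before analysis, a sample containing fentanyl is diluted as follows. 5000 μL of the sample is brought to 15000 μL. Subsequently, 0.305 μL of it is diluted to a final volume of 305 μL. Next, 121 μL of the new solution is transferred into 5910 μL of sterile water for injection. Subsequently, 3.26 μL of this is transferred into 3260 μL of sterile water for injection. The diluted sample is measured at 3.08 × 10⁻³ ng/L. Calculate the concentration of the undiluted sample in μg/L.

Overall dilution factor = 3 × 1000 × 49.84 × 1001 = 1.50 × 10⁸.
Original = 3.08 × 10⁻³ ng/L × 1.50 × 10⁸ = 4.61 × 10⁵ ng/L = 461 μg/L.

461 μg/L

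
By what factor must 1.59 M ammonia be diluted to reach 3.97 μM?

4.01 × 10⁵

Factor = C₀/C_target = 1.59 M / 3.97 μM = 4.01 × 10⁵.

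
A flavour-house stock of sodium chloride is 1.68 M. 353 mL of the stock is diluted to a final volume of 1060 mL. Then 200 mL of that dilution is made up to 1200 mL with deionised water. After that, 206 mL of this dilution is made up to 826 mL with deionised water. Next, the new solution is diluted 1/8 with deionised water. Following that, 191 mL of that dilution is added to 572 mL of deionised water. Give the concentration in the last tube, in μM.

728 μM

Overall dilution factor = 3.003 × 6 × 4.010 × 8 × 3.995 = 2309.
1.68 M / 2309 = 7.28 × 10⁻⁴ M = 728 μM.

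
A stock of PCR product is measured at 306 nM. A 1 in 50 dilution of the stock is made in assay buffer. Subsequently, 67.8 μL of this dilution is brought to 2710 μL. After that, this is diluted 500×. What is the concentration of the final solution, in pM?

Overall dilution factor = 50 × 39.97 × 500 = 9.99 × 10⁵.
306 nM / 9.99 × 10⁵ = 3.06 × 10⁻⁴ nM = 0.306 pM.

0.306 pM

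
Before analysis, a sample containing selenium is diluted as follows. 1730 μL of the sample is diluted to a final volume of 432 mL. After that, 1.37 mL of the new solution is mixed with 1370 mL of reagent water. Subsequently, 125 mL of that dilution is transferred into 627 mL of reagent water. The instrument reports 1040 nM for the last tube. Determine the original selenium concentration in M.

1.56 M

Overall dilution factor = 249.7 × 1001 × 6.016 = 1.50 × 10⁶.
Original = 1040 nM × 1.50 × 10⁶ = 1.56 × 10⁹ nM = 1.56 M.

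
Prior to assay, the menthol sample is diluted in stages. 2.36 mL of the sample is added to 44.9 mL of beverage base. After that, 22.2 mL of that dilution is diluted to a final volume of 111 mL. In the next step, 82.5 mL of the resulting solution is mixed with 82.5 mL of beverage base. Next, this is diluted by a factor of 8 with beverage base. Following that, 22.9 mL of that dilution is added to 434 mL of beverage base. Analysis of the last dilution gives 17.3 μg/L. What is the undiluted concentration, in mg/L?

553 mg/L

Overall dilution factor = 20.03 × 5 × 2 × 8 × 19.95 = 3.20 × 10⁴.
Original = 17.3 μg/L × 3.20 × 10⁴ = 5.53 × 10⁵ μg/L = 553 mg/L.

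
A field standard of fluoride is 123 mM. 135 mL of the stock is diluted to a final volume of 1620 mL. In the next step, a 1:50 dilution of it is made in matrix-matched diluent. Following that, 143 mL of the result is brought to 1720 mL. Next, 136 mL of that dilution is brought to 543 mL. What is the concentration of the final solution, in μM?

Overall dilution factor = 12 × 50 × 12.03 × 3.993 = 2.88 × 10⁴.
123 mM / 2.88 × 10⁴ = 4.27 × 10⁻³ mM = 4.27 μM.

4.27 μM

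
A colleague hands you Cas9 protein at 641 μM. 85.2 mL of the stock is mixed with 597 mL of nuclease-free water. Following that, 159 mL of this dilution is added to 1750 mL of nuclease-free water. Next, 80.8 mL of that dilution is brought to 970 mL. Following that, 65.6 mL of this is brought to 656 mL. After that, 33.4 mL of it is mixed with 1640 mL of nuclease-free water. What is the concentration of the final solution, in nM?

1.11 nM

Overall dilution factor = 8.007 × 12.01 × 12.00 × 10 × 50.10 = 5.78 × 10⁵.
641 μM / 5.78 × 10⁵ = 1.11 × 10⁻³ μM = 1.11 nM.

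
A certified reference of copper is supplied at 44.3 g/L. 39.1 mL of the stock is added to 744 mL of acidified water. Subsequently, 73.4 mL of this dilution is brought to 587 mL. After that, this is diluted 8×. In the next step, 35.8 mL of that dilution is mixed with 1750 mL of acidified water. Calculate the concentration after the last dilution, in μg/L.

Overall dilution factor = 20.03 × 7.997 × 8 × 49.88 = 6.39 × 10⁴.
44.3 g/L / 6.39 × 10⁴ = 6.93 × 10⁻⁴ g/L = 693 μg/L.

693 μg/L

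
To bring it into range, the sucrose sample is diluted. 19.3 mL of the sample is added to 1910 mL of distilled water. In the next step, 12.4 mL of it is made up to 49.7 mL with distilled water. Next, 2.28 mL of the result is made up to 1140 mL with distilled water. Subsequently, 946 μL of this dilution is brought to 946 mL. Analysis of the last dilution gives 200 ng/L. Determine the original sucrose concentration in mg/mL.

Overall dilution factor = 99.96 × 4.008 × 500 × 1000 = 2.00 × 10⁸.
Original = 200 ng/L × 2.00 × 10⁸ = 4.01 × 10¹⁰ ng/L = 40.1 mg/mL.

40.1 mg/mL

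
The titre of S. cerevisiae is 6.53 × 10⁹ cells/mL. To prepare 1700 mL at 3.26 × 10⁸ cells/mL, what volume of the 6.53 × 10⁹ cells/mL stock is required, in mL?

84.9 mL

V₁ = C₂V₂/C₁ = 3.26 × 10⁸ × 1700 / 6.53 × 10⁹ = 84.9 mL.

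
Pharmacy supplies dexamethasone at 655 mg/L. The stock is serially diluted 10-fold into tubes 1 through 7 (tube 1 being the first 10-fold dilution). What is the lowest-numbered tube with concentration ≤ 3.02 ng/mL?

tube 6

Tube n has concentration 655 mg/L / 10ⁿ.
Need 10ⁿ ≥ 655 mg/L / 3.02 ng/mL = 2.17 × 10⁵, so n ≥ 5.34.
First such tube: n = 6.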